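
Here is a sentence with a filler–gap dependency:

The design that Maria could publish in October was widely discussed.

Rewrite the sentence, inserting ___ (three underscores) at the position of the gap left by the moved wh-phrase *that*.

The design that Maria could publish ___ in October was widely discussed.

The filler 'that' is interpreted as the direct object of 'publish'. The gap is right after 'publish'.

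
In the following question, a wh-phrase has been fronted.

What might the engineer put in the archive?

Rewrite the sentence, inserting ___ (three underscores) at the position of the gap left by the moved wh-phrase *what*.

In situ: The engineer might put what in the archive.
'what' functions as the direct object of 'put'. The gap is right after 'put'.

What might the engineer put ___ in the archive?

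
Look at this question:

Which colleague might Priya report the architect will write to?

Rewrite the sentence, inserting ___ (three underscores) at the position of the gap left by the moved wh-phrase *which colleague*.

Underlying clause: Priya might report the architect will write to which colleague.
The filler 'which colleague' is interpreted as the object of the preposition 'to'. The gap is right after 'to'.

Which colleague might Priya report the architect will write to ___?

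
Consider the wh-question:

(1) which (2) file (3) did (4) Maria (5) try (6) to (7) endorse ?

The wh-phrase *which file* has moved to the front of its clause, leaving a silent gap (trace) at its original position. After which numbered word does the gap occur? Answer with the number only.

In situ: Maria did try to endorse which file.
The filler 'which file' is interpreted as the direct object of 'endorse'. It moves to the left edge, and the trace sits right after 'endorse':
Which file did Maria try to endorse ___?
'endorse' is word 7.

7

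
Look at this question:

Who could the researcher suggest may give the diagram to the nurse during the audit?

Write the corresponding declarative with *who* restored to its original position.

The researcher could suggest who may give the diagram to the nurse during the audit.

'who' functions as the subject of the clause embedded under 'suggest'. Wh-movement fronts it, leaving a gap right after 'suggest':
Who could the researcher suggest ___ may give the diagram to the nurse during the audit?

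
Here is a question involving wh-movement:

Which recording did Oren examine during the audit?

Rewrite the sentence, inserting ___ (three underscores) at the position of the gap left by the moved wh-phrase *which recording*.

Which recording did Oren examine ___ during the audit?

Before movement: Oren did examine which recording during the audit.
'which recording' is the direct object of 'examine'. The gap is right after 'examine'.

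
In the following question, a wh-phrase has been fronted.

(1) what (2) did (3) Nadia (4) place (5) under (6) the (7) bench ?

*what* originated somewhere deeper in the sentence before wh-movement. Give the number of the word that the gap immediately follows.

4

In situ: Nadia did place what under the bench.
'what' is the direct object of 'place'. Fronting leaves a gap immediately after 'place':
What did Nadia place ___ under the bench?
'place' is word 4.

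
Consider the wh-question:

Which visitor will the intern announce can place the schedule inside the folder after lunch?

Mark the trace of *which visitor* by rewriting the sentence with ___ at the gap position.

Which visitor will the intern announce ___ can place the schedule inside the folder after lunch?

In situ: The intern will announce which visitor can place the schedule inside the folder after lunch.
'which visitor' functions as the subject of the clause embedded under 'announce'. The gap is right after 'announce'.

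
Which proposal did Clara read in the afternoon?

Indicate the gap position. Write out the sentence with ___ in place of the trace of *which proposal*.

Underlying clause: Clara did read which proposal in the afternoon.
'which proposal' functions as the direct object of 'read'. The gap is right after 'read'.

Which proposal did Clara read ___ in the afternoon?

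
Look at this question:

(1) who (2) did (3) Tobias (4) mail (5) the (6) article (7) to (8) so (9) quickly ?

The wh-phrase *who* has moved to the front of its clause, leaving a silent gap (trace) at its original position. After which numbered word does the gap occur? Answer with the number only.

7

In situ: Tobias did mail the article to who so quickly.
'who' is the object of the preposition 'to' (recipient of 'mail'). Wh-movement fronts it, leaving a gap right after 'to':
Who did Tobias mail the article to ___ so quickly?
'to' is word 7.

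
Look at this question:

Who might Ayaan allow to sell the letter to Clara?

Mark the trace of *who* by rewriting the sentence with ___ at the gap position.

Underlying clause: Ayaan might allow who to sell the letter to Clara.
'who' is the direct object of 'allow'. The gap is right after 'allow'.

Who might Ayaan allow ___ to sell the letter to Clara?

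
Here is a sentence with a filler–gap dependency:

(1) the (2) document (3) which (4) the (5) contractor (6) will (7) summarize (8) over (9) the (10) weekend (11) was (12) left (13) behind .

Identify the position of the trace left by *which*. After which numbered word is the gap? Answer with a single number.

The filler 'which' is interpreted as the direct object of 'summarize'. Fronting leaves a gap immediately after 'summarize':
The document which the contractor will summarize ___ over the weekend was left behind.
'summarize' is word 7.

7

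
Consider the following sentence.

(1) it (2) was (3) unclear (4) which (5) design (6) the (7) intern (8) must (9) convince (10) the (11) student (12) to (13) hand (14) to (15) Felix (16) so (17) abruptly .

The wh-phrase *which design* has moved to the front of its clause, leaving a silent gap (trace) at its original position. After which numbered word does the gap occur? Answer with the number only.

13

Underlying clause: The intern must convince the student to hand which design to Felix so abruptly.
The filler 'which design' is interpreted as the direct object of 'hand'. Wh-movement fronts it, leaving a gap right after 'hand':
It was unclear which design the intern must convince the student to hand ___ to Felix so abruptly.
'hand' is word 13.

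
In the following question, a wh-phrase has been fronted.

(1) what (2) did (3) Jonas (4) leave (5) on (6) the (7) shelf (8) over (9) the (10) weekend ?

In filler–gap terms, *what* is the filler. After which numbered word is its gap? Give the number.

4

In situ: Jonas did leave what on the shelf over the weekend.
'what' functions as the direct object of 'leave'. Wh-movement fronts it, leaving a gap right after 'leave':
What did Jonas leave ___ on the shelf over the weekend?
'leave' is word 4.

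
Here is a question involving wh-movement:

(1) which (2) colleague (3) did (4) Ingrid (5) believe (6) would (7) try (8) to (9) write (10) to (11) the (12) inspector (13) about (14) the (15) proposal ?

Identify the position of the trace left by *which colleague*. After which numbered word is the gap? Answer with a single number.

5

Pre-movement form: Ingrid did believe which colleague would try to write to the inspector about the proposal.
'which colleague' is the subject of the clause embedded under 'believe'. Fronting leaves a gap immediately after 'believe':
Which colleague did Ingrid believe ___ would try to write to the inspector about the proposal?
'believe' is word 5.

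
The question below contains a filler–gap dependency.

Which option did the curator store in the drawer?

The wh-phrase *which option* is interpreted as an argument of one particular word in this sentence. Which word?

Underlying clause: The curator did store which option in the drawer.
The filler 'which option' is interpreted as the direct object of 'store'. It moves to the left edge, and the trace sits right after 'store':
Which option did the curator store ___ in the drawer?

store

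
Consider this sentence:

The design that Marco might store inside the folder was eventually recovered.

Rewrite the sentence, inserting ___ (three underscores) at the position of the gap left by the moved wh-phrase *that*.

The filler 'that' is interpreted as the direct object of 'store'. The gap is right after 'store'.

The design that Marco might store ___ inside the folder was eventually recovered.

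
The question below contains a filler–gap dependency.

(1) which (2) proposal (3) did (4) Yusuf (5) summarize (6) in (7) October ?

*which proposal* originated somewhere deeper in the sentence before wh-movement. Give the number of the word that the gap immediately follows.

Underlying clause: Yusuf did summarize which proposal in October.
The filler 'which proposal' is interpreted as the direct object of 'summarize'. It moves to the left edge, and the trace sits right after 'summarize':
Which proposal did Yusuf summarize ___ in October?
'summarize' is word 5.

5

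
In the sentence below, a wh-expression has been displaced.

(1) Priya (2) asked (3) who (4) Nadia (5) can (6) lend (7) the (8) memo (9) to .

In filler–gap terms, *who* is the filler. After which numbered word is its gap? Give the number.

Pre-movement form: Nadia can lend the memo to who.
The filler 'who' is interpreted as the object of the preposition 'to' (recipient of 'lend'). Fronting leaves a gap immediately after 'to':
Priya asked who Nadia can lend the memo to ___.
'to' is word 9.

9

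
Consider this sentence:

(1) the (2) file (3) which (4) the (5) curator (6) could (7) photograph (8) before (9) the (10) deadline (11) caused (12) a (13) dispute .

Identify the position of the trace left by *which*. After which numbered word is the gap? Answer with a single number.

7

The filler 'which' is interpreted as the direct object of 'photograph'. It moves to the left edge, and the trace sits right after 'photograph':
The file which the curator could photograph ___ before the deadline caused a dispute.
'photograph' is word 7.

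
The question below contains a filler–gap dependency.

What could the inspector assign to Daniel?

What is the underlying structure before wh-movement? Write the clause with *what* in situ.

'what' functions as the direct object of 'assign'. Wh-movement fronts it, leaving a gap right after 'assign':
What could the inspector assign ___ to Daniel?

The inspector could assign what to Daniel.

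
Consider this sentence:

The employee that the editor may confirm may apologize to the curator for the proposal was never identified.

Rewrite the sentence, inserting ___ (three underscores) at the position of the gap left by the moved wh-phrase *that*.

The filler 'that' is interpreted as the subject of the clause embedded under 'confirm'. The gap is right after 'confirm'.

The employee that the editor may confirm ___ may apologize to the curator for the proposal was never identified.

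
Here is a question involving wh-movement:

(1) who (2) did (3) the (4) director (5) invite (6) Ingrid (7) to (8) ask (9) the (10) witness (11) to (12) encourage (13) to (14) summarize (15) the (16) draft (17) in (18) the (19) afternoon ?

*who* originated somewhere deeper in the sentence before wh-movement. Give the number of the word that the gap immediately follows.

In situ: The director did invite Ingrid to ask the witness to encourage who to summarize the draft in the afternoon.
'who' functions as the direct object of 'encourage'. Fronting leaves a gap immediately after 'encourage':
Who did the director invite Ingrid to ask the witness to encourage ___ to summarize the draft in the afternoon?
'encourage' is word 12.

12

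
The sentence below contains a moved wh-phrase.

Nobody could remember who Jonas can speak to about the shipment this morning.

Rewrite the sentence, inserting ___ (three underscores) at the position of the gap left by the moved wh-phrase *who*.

Nobody could remember who Jonas can speak to ___ about the shipment this morning.

Before movement: Jonas can speak to who about the shipment this morning.
'who' functions as the object of the preposition 'to'. The gap is right after 'to'.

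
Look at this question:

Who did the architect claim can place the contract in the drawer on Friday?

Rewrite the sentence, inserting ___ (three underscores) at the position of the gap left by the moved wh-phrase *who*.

Who did the architect claim ___ can place the contract in the drawer on Friday?

Before movement: The architect did claim who can place the contract in the drawer on Friday.
The filler 'who' is interpreted as the subject of the clause embedded under 'claim'. The gap is right after 'claim'.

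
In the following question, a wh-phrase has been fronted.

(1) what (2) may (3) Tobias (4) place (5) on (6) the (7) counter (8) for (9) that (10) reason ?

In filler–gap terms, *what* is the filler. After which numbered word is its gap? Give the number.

Underlying clause: Tobias may place what on the counter for that reason.
'what' is the direct object of 'place'. Wh-movement fronts it, leaving a gap right after 'place':
What may Tobias place ___ on the counter for that reason?
'place' is word 4.

4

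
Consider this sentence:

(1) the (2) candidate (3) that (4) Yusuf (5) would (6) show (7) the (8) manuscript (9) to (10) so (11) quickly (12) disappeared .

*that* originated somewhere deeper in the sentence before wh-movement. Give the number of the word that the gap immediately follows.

'that' functions as the object of the preposition 'to' (recipient of 'show'). Fronting leaves a gap immediately after 'to':
The candidate that Yusuf would show the manuscript to ___ so quickly disappeared.
'to' is word 9.

9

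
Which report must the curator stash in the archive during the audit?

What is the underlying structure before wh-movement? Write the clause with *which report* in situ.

The curator must stash which report in the archive during the audit.

'which report' is the direct object of 'stash'. Wh-movement fronts it, leaving a gap right after 'stash':
Which report must the curator stash ___ in the archive during the audit?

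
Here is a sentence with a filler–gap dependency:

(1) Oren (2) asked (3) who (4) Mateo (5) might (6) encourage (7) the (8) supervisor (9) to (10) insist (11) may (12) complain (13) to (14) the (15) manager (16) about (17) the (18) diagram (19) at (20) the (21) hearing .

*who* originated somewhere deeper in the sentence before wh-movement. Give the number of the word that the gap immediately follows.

10

Before movement: Mateo might encourage the supervisor to insist who may complain to the manager about the diagram at the hearing.
'who' is the subject of the clause embedded under 'insist'. It moves to the left edge, and the trace sits right after 'insist':
Oren asked who Mateo might encourage the supervisor to insist ___ may complain to the manager about the diagram at the hearing.
'insist' is word 10.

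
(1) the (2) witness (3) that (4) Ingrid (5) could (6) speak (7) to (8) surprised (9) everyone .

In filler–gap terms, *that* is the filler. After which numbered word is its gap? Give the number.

The filler 'that' is interpreted as the object of the preposition 'to'. It moves to the left edge, and the trace sits right after 'to':
The witness that Ingrid could speak to ___ surprised everyone.
'to' is word 7.

7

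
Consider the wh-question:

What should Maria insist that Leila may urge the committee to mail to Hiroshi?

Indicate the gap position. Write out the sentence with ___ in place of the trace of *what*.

What should Maria insist that Leila may urge the committee to mail ___ to Hiroshi?

In situ: Maria should insist that Leila may urge the committee to mail what to Hiroshi.
The filler 'what' is interpreted as the direct object of 'mail'. The gap is right after 'mail'.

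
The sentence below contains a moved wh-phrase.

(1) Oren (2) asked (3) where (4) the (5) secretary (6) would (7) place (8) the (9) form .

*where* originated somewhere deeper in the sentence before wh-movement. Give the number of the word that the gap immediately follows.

9

Pre-movement form: The secretary would place the form where.
The filler 'where' is interpreted as the locative complement of 'place'. Wh-movement fronts it, leaving a gap right after 'form':
Oren asked where the secretary would place the form ___.
'form' is word 9.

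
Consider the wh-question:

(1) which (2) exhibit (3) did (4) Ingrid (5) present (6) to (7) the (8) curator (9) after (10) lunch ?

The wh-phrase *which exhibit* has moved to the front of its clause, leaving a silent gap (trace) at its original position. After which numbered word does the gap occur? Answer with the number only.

Before movement: Ingrid did present which exhibit to the curator after lunch.
The filler 'which exhibit' is interpreted as the direct object of 'present'. It moves to the left edge, and the trace sits right after 'present':
Which exhibit did Ingrid present ___ to the curator after lunch?
'present' is word 5.

5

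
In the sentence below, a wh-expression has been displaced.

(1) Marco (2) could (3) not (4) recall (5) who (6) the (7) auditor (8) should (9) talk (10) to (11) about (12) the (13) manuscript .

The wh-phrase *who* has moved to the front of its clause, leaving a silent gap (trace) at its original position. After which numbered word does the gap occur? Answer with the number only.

10

Pre-movement form: The auditor should talk to who about the manuscript.
The filler 'who' is interpreted as the object of the preposition 'to'. Wh-movement fronts it, leaving a gap right after 'to':
Marco could not recall who the auditor should talk to ___ about the manuscript.
'to' is word 10.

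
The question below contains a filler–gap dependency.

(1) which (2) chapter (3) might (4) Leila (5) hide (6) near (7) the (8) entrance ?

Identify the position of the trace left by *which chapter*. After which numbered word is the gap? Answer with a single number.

5

Before movement: Leila might hide which chapter near the entrance.
'which chapter' is the direct object of 'hide'. It moves to the left edge, and the trace sits right after 'hide':
Which chapter might Leila hide ___ near the entrance?
'hide' is word 5.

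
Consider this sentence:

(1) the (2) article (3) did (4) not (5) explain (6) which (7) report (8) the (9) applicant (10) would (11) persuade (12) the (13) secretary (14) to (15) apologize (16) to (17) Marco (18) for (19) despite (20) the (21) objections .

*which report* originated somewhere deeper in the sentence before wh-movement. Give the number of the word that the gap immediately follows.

18

In situ: The applicant would persuade the secretary to apologize to Marco for which report despite the objections.
'which report' functions as the object of the preposition 'for'. Wh-movement fronts it, leaving a gap right after 'for':
The article did not explain which report the applicant would persuade the secretary to apologize to Marco for ___ despite the objections.
'for' is word 18.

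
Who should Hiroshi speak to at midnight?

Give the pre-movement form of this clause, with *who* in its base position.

'who' functions as the object of the preposition 'to'. It moves to the left edge, and the trace sits right after 'to':
Who should Hiroshi speak to ___ at midnight?

Hiroshi should speak to who at midnight.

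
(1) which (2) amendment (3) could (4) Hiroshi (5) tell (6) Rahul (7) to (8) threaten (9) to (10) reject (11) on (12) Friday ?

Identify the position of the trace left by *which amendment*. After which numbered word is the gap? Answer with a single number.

10

Pre-movement form: Hiroshi could tell Rahul to threaten to reject which amendment on Friday.
'which amendment' is the direct object of 'reject'. Fronting leaves a gap immediately after 'reject':
Which amendment could Hiroshi tell Rahul to threaten to reject ___ on Friday?
'reject' is word 10.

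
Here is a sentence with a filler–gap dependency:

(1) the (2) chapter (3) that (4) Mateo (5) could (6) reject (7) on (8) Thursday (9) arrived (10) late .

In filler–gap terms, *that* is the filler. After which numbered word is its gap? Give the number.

'that' functions as the direct object of 'reject'. It moves to the left edge, and the trace sits right after 'reject':
The chapter that Mateo could reject ___ on Thursday arrived late.
'reject' is word 6.

6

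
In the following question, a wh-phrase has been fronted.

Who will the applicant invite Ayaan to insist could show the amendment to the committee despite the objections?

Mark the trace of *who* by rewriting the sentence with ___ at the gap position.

Before movement: The applicant will invite Ayaan to insist who could show the amendment to the committee despite the objections.
The filler 'who' is interpreted as the subject of the clause embedded under 'insist'. The gap is right after 'insist'.

Who will the applicant invite Ayaan to insist ___ could show the amendment to the committee despite the objections?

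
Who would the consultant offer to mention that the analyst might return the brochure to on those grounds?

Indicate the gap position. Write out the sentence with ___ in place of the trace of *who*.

Before movement: The consultant would offer to mention that the analyst might return the brochure to who on those grounds.
The filler 'who' is interpreted as the object of the preposition 'to' (recipient of 'return'). The gap is right after 'to'.

Who would the consultant offer to mention that the analyst might return the brochure to ___ on those grounds?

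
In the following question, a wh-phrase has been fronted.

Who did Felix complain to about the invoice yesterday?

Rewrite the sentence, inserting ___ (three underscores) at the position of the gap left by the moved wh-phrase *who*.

Who did Felix complain to ___ about the invoice yesterday?

Underlying clause: Felix did complain to who about the invoice yesterday.
'who' functions as the object of the preposition 'to'. The gap is right after 'to'.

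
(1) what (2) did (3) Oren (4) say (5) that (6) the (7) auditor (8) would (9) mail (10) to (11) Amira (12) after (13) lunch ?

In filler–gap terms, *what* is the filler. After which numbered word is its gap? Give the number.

9

Pre-movement form: Oren did say that the auditor would mail what to Amira after lunch.
'what' functions as the direct object of 'mail'. Wh-movement fronts it, leaving a gap right after 'mail':
What did Oren say that the auditor would mail ___ to Amira after lunch?
'mail' is word 9.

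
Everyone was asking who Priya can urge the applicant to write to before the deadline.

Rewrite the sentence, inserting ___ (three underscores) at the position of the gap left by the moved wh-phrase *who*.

Everyone was asking who Priya can urge the applicant to write to ___ before the deadline.

Underlying clause: Priya can urge the applicant to write to who before the deadline.
'who' functions as the object of the preposition 'to'. The gap is right after 'to'.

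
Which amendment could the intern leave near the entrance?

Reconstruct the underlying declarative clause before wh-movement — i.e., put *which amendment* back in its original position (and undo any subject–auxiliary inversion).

The intern could leave which amendment near the entrance.

'which amendment' functions as the direct object of 'leave'. It moves to the left edge, and the trace sits right after 'leave':
Which amendment could the intern leave ___ near the entrance?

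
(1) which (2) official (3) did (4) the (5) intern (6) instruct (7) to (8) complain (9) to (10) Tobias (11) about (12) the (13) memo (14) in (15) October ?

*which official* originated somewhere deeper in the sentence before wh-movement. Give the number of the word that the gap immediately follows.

Before movement: The intern did instruct which official to complain to Tobias about the memo in October.
'which official' is the direct object of 'instruct'. Fronting leaves a gap immediately after 'instruct':
Which official did the intern instruct ___ to complain to Tobias about the memo in October?
'instruct' is word 6.

6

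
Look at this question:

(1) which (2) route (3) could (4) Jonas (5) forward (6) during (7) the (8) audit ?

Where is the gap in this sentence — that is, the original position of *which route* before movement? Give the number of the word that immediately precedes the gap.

5

Before movement: Jonas could forward which route during the audit.
'which route' functions as the direct object of 'forward'. Wh-movement fronts it, leaving a gap right after 'forward':
Which route could Jonas forward ___ during the audit?
'forward' is word 5.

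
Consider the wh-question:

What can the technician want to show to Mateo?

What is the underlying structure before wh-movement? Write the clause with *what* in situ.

The technician can want to show what to Mateo.

'what' functions as the direct object of 'show'. Wh-movement fronts it, leaving a gap right after 'show':
What can the technician want to show ___ to Mateo?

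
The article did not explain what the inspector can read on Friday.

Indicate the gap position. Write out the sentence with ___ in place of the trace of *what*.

The article did not explain what the inspector can read ___ on Friday.

Before movement: The inspector can read what on Friday.
'what' is the direct object of 'read'. The gap is right after 'read'.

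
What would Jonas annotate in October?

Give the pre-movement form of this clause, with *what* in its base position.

Jonas would annotate what in October.

'what' functions as the direct object of 'annotate'. It moves to the left edge, and the trace sits right after 'annotate':
What would Jonas annotate ___ in October?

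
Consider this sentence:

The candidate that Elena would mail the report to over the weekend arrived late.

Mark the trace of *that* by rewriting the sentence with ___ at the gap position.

The candidate that Elena would mail the report to ___ over the weekend arrived late.

'that' is the object of the preposition 'to' (recipient of 'mail'). The gap is right after 'to'.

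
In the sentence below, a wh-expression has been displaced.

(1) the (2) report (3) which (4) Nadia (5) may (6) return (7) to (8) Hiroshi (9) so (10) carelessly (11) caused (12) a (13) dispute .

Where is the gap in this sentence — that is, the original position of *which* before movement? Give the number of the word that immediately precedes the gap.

6

'which' is the direct object of 'return'. Wh-movement fronts it, leaving a gap right after 'return':
The report which Nadia may return ___ to Hiroshi so carelessly caused a dispute.
'return' is word 6.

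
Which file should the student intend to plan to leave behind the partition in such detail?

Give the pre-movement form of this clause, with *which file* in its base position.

The student should intend to plan to leave which file behind the partition in such detail.

'which file' is the direct object of 'leave'. It moves to the left edge, and the trace sits right after 'leave':
Which file should the student intend to plan to leave ___ behind the partition in such detail?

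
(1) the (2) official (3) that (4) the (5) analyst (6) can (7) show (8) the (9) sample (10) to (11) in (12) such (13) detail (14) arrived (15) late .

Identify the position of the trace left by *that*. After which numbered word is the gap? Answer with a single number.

The filler 'that' is interpreted as the object of the preposition 'to' (recipient of 'show'). It moves to the left edge, and the trace sits right after 'to':
The official that the analyst can show the sample to ___ in such detail arrived late.
'to' is word 10.

10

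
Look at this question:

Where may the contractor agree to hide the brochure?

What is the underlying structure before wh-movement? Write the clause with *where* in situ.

The contractor may agree to hide the brochure where.

'where' is the locative complement of 'hide'. It moves to the left edge, and the trace sits right after 'brochure':
Where may the contractor agree to hide the brochure ___?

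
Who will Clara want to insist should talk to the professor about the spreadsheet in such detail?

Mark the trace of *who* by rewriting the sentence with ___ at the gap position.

Underlying clause: Clara will want to insist who should talk to the professor about the spreadsheet in such detail.
The filler 'who' is interpreted as the subject of the clause embedded under 'insist'. The gap is right after 'insist'.

Who will Clara want to insist ___ should talk to the professor about the spreadsheet in such detail?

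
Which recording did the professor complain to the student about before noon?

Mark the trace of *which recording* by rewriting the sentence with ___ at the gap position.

Which recording did the professor complain to the student about ___ before noon?

Before movement: The professor did complain to the student about which recording before noon.
The filler 'which recording' is interpreted as the object of the preposition 'about'. The gap is right after 'about'.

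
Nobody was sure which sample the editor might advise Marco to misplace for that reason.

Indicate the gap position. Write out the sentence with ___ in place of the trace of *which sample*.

Underlying clause: The editor might advise Marco to misplace which sample for that reason.
The filler 'which sample' is interpreted as the direct object of 'misplace'. The gap is right after 'misplace'.

Nobody was sure which sample the editor might advise Marco to misplace ___ for that reason.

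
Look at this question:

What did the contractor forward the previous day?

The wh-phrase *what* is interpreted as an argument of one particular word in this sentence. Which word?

Underlying clause: The contractor did forward what the previous day.
'what' is the direct object of 'forward'. Fronting leaves a gap immediately after 'forward':
What did the contractor forward ___ the previous day?

forward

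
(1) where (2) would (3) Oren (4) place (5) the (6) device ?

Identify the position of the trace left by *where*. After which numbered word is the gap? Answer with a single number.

Pre-movement form: Oren would place the device where.
'where' functions as the locative complement of 'place'. Wh-movement fronts it, leaving a gap right after 'device':
Where would Oren place the device ___?
'device' is word 6.

6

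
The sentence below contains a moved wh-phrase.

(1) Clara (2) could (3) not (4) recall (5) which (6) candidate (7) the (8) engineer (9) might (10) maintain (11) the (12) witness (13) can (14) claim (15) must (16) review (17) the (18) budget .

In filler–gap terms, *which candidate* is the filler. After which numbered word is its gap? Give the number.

14

Underlying clause: The engineer might maintain the witness can claim which candidate must review the budget.
'which candidate' is the subject of the clause embedded under 'claim'. Fronting leaves a gap immediately after 'claim':
Clara could not recall which candidate the engineer might maintain the witness can claim ___ must review the budget.
'claim' is word 14.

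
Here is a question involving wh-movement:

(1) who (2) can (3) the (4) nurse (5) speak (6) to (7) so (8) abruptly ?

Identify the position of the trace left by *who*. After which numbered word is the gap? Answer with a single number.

Underlying clause: The nurse can speak to who so abruptly.
'who' is the object of the preposition 'to'. It moves to the left edge, and the trace sits right after 'to':
Who can the nurse speak to ___ so abruptly?
'to' is word 6.

6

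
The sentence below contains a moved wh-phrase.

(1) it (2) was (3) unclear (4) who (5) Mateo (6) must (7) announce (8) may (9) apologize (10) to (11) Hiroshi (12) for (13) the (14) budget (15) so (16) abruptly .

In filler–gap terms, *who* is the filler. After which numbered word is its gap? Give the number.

Before movement: Mateo must announce who may apologize to Hiroshi for the budget so abruptly.
The filler 'who' is interpreted as the subject of the clause embedded under 'announce'. Fronting leaves a gap immediately after 'announce':
It was unclear who Mateo must announce ___ may apologize to Hiroshi for the budget so abruptly.
'announce' is word 7.

7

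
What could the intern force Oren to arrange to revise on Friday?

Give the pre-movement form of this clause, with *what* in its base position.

The filler 'what' is interpreted as the direct object of 'revise'. Fronting leaves a gap immediately after 'revise':
What could the intern force Oren to arrange to revise ___ on Friday?

The intern could force Oren to arrange to revise what on Friday.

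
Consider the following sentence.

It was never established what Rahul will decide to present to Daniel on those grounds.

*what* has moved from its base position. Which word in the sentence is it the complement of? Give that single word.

Underlying clause: Rahul will decide to present what to Daniel on those grounds.
'what' is the direct object of 'present'. It moves to the left edge, and the trace sits right after 'present':
It was never established what Rahul will decide to present ___ to Daniel on those grounds.

present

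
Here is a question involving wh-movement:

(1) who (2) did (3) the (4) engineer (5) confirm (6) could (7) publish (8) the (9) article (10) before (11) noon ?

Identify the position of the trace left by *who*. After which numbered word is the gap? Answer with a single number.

Before movement: The engineer did confirm who could publish the article before noon.
The filler 'who' is interpreted as the subject of the clause embedded under 'confirm'. It moves to the left edge, and the trace sits right after 'confirm':
Who did the engineer confirm ___ could publish the article before noon?
'confirm' is word 5.

5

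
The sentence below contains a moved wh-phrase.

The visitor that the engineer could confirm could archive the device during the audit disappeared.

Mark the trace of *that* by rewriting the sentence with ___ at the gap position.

'that' functions as the subject of the clause embedded under 'confirm'. The gap is right after 'confirm'.

The visitor that the engineer could confirm ___ could archive the device during the audit disappeared.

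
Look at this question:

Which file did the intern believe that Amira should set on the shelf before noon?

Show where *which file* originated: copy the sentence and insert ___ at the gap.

In situ: The intern did believe that Amira should set which file on the shelf before noon.
'which file' is the direct object of 'set'. The gap is right after 'set'.

Which file did the intern believe that Amira should set ___ on the shelf before noon?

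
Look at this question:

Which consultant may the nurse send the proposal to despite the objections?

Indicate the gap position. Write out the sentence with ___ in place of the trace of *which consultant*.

Pre-movement form: The nurse may send the proposal to which consultant despite the objections.
The filler 'which consultant' is interpreted as the object of the preposition 'to' (recipient of 'send'). The gap is right after 'to'.

Which consultant may the nurse send the proposal to ___ despite the objections?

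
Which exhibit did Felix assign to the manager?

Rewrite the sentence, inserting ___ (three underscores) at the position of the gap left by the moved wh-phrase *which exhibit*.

Which exhibit did Felix assign ___ to the manager?

Underlying clause: Felix did assign which exhibit to the manager.
'which exhibit' is the direct object of 'assign'. The gap is right after 'assign'.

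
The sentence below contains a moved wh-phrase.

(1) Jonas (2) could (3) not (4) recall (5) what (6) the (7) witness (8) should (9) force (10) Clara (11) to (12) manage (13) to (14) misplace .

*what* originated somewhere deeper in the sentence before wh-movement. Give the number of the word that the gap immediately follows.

Pre-movement form: The witness should force Clara to manage to misplace what.
The filler 'what' is interpreted as the direct object of 'misplace'. Wh-movement fronts it, leaving a gap right after 'misplace':
Jonas could not recall what the witness should force Clara to manage to misplace ___.
'misplace' is word 14.

14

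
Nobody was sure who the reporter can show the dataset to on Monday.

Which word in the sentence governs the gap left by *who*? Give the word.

to

In situ: The reporter can show the dataset to who on Monday.
The filler 'who' is interpreted as the object of the preposition 'to' (recipient of 'show'). Wh-movement fronts it, leaving a gap right after 'to':
Nobody was sure who the reporter can show the dataset to ___ on Monday.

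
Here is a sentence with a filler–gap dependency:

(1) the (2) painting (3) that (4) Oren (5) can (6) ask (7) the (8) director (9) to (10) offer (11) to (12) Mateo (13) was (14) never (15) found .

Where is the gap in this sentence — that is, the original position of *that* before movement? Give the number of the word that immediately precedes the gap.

The filler 'that' is interpreted as the direct object of 'offer'. It moves to the left edge, and the trace sits right after 'offer':
The painting that Oren can ask the director to offer ___ to Mateo was never found.
'offer' is word 10.

10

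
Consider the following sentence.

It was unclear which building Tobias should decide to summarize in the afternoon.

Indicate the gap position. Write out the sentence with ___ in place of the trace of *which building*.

It was unclear which building Tobias should decide to summarize ___ in the afternoon.

Pre-movement form: Tobias should decide to summarize which building in the afternoon.
'which building' is the direct object of 'summarize'. The gap is right after 'summarize'.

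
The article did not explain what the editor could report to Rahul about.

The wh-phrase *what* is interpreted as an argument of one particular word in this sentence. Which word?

about

Underlying clause: The editor could report to Rahul about what.
'what' is the object of the preposition 'about'. Fronting leaves a gap immediately after 'about':
The article did not explain what the editor could report to Rahul about ___.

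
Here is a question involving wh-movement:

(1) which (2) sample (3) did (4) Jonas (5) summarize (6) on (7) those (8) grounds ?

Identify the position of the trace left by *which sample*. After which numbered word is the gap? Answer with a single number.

In situ: Jonas did summarize which sample on those grounds.
'which sample' functions as the direct object of 'summarize'. Wh-movement fronts it, leaving a gap right after 'summarize':
Which sample did Jonas summarize ___ on those grounds?
'summarize' is word 5.

5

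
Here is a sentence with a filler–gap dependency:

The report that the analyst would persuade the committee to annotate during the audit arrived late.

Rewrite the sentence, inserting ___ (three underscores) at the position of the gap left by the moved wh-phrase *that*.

'that' functions as the direct object of 'annotate'. The gap is right after 'annotate'.

The report that the analyst would persuade the committee to annotate ___ during the audit arrived late.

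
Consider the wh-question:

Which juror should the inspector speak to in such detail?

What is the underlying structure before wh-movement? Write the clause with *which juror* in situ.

'which juror' is the object of the preposition 'to'. Wh-movement fronts it, leaving a gap right after 'to':
Which juror should the inspector speak to ___ in such detail?

The inspector should speak to which juror in such detail.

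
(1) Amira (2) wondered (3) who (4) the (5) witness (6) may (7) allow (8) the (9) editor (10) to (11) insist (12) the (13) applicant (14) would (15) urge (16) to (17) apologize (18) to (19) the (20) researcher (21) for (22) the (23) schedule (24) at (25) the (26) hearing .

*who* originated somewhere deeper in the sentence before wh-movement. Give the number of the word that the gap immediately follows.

15

Before movement: The witness may allow the editor to insist the applicant would urge who to apologize to the researcher for the schedule at the hearing.
'who' functions as the direct object of 'urge'. It moves to the left edge, and the trace sits right after 'urge':
Amira wondered who the witness may allow the editor to insist the applicant would urge ___ to apologize to the researcher for the schedule at the hearing.
'urge' is word 15.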